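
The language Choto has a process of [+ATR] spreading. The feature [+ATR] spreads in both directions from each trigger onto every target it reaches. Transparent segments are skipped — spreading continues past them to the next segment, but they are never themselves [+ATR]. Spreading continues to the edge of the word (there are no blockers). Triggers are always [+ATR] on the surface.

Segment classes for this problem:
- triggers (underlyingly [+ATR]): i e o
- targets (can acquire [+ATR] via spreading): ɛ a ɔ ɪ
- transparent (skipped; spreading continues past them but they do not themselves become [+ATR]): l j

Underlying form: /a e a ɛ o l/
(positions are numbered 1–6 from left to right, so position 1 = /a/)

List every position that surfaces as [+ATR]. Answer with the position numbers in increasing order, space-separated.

1 2 3 4 5

From /e/ at 2 rightward: 3 /a/ → [+ATR]; 4 /ɛ/ → [+ATR]; 5 /o/ is itself a trigger — this domain ends here.
From /e/ at 2 leftward: 1 /a/ → [+ATR]; word edge.
From /o/ at 5 rightward: 6 /l/ transparent; word edge.
From /o/ at 5 leftward: 4 /ɛ/ → [+ATR]; 3 /a/ → [+ATR]; 2 /e/ is itself a trigger — this domain ends here.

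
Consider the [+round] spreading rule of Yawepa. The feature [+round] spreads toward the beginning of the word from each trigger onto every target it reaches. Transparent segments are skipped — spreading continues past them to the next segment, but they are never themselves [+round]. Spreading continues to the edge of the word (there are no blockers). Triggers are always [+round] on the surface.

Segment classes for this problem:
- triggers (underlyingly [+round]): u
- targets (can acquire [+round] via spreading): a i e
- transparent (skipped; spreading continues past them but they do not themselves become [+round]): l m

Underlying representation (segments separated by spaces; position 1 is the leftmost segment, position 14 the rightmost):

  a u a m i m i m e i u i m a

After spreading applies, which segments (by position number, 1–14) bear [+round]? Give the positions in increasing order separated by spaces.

From /u/ at 2 leftward: 1 /a/ → [+round]; word edge.
From /u/ at 11 leftward: 10 /i/ → [+round]; 9 /e/ → [+round]; 8 /m/ transparent; 7 /i/ → [+round]; 6 /m/ transparent; 5 /i/ → [+round]; 4 /m/ transparent; 3 /a/ → [+round]; 2 /u/ is itself a trigger — this domain ends here.
Targets with no active source: positions 12 14 stay [-round].

1 2 3 5 7 9 10 11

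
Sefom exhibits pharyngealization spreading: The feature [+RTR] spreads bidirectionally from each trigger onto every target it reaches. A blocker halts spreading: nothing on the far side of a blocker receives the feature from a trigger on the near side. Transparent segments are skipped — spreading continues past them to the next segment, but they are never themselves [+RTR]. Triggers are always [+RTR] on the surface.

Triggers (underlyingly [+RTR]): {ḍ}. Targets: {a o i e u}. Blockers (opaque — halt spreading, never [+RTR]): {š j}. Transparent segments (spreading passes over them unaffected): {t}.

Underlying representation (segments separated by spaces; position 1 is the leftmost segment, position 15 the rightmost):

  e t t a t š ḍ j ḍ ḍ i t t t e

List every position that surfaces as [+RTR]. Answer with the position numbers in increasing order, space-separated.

7 9 10 11 15

From /ḍ/ at 7 rightward: 8 /j/ blocks.
From /ḍ/ at 7 leftward: 6 /š/ blocks.
From /ḍ/ at 9 rightward: 10 /ḍ/ is itself a trigger — this domain ends here.
From /ḍ/ at 9 leftward: 8 /j/ blocks.
From /ḍ/ at 10 rightward: 11 /i/ → [+RTR]; 12 /t/ transparent; 13 /t/ transparent; 14 /t/ transparent; 15 /e/ → [+RTR]; word edge.
From /ḍ/ at 10 leftward: 9 /ḍ/ is itself a trigger — this domain ends here.
Targets with no active source: positions 1 4 stay [-emphatic].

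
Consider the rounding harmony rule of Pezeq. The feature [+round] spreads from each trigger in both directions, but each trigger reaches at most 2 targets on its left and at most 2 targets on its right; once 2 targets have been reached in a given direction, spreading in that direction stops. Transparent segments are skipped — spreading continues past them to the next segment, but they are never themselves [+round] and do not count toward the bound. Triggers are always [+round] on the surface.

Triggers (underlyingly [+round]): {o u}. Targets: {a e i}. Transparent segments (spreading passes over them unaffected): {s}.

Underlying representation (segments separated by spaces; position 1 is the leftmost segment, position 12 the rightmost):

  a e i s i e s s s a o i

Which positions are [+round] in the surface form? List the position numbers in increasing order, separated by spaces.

From /o/ at 11 rightward: 12 /i/ → [+round]; word edge.
From /o/ at 11 leftward: 10 /a/ → [+round]; 9 /s/ transparent; 8 /s/ transparent; 7 /s/ transparent; 6 /e/ → [+round]; bound reached.
Targets with no active source: positions 1 2 3 5 stay [-round].

6 10 11 12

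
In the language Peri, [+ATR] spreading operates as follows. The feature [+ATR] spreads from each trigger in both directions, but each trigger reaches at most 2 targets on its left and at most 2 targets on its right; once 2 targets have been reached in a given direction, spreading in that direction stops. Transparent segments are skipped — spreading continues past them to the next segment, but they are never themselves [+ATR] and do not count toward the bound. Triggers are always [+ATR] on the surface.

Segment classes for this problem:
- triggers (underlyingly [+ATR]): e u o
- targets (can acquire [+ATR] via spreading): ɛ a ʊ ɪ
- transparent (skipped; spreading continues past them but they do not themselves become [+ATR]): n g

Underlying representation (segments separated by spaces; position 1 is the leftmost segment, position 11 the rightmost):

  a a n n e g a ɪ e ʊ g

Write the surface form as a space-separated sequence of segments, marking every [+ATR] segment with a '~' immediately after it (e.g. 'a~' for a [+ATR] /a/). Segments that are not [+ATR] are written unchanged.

From /e/ at 5 rightward: 6 /g/ transparent; 7 /a/ → [+ATR]; 8 /ɪ/ → [+ATR]; bound reached.
From /e/ at 5 leftward: 4 /n/ transparent; 3 /n/ transparent; 2 /a/ → [+ATR]; 1 /a/ → [+ATR]; bound reached.
From /e/ at 9 rightward: 10 /ʊ/ → [+ATR]; 11 /g/ transparent; word edge.
From /e/ at 9 leftward: 8 /ɪ/ → [+ATR]; 7 /a/ → [+ATR]; bound reached.
[+ATR] positions on the surface: 1 2 5 7 8 9 10.

a~ a~ n n e~ g a~ ɪ~ e~ ʊ~ g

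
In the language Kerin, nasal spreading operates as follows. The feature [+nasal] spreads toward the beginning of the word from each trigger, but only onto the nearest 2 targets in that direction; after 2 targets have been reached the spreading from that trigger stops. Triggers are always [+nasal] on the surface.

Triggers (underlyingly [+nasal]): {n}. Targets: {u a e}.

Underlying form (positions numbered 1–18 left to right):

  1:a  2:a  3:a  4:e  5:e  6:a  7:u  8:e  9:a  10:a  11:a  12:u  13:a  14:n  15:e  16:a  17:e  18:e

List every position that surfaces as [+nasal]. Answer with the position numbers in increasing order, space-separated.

12 13 14

From /n/ at 14 leftward: 13 /a/ → [+nasal]; 12 /u/ → [+nasal]; bound reached.
Targets with no active source: positions 1 2 3 4 5 6 7 8 9 10 11 15 16 17 18 stay [-nasal].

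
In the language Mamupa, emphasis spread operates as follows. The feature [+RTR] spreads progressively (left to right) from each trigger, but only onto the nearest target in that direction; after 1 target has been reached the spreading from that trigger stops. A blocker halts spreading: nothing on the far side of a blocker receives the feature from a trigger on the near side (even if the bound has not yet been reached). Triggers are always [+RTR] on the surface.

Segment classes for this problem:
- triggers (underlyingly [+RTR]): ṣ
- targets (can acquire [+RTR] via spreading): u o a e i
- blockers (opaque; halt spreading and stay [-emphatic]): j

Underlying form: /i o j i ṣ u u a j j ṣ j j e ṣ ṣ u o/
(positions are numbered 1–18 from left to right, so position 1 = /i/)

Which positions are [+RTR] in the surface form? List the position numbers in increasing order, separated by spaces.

From /ṣ/ at 5 rightward: 6 /u/ → [+RTR]; bound reached.
From /ṣ/ at 11 rightward: 12 /j/ blocks.
From /ṣ/ at 15 rightward: 16 /ṣ/ is itself a trigger — this domain ends here.
From /ṣ/ at 16 rightward: 17 /u/ → [+RTR]; bound reached.
Targets with no active source: positions 1 2 4 7 8 14 18 stay [-emphatic].

5 6 11 15 16 17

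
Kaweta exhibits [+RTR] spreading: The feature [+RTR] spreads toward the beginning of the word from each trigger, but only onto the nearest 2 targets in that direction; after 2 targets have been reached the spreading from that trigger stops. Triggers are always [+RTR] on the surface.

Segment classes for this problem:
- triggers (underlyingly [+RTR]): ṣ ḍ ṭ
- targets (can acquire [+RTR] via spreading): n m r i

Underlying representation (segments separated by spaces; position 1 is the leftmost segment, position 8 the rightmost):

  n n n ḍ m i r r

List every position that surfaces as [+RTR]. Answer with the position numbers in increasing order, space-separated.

2 3 4

From /ḍ/ at 4 leftward: 3 /n/ → [+RTR]; 2 /n/ → [+RTR]; bound reached.
Targets with no active source: positions 1 5 6 7 8 stay [-emphatic].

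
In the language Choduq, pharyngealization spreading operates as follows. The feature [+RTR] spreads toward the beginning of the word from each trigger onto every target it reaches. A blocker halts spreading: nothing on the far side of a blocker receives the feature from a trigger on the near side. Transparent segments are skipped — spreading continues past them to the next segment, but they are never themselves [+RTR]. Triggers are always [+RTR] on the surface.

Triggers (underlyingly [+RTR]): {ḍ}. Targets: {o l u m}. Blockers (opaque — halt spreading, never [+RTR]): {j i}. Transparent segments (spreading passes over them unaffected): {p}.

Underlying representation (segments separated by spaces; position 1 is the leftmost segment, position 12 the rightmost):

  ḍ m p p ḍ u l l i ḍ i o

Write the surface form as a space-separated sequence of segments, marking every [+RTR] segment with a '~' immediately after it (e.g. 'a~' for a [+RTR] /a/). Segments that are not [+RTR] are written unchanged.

ḍ~ m~ p p ḍ~ u l l i ḍ~ i o

From /ḍ/ at 1 leftward: word edge.
From /ḍ/ at 5 leftward: 4 /p/ transparent; 3 /p/ transparent; 2 /m/ → [+RTR]; 1 /ḍ/ is itself a trigger — this domain ends here.
From /ḍ/ at 10 leftward: 9 /i/ blocks.
Targets with no active source: positions 6 7 8 12 stay [-emphatic].
[+RTR] positions on the surface: 1 2 5 10.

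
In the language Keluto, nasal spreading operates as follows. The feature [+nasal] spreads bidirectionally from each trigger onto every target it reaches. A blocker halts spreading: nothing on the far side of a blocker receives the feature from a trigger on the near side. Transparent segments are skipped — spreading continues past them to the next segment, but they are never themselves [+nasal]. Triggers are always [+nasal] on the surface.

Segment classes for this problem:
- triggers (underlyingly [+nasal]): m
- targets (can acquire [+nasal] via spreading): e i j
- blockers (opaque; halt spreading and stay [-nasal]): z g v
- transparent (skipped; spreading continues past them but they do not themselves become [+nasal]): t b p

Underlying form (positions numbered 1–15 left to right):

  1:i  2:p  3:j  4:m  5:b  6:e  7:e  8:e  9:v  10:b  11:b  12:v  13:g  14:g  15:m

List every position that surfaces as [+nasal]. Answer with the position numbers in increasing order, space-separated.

1 3 4 6 7 8 15

From /m/ at 4 rightward: 5 /b/ transparent; 6 /e/ → [+nasal]; 7 /e/ → [+nasal]; 8 /e/ → [+nasal]; 9 /v/ blocks.
From /m/ at 4 leftward: 3 /j/ → [+nasal]; 2 /p/ transparent; 1 /i/ → [+nasal]; word edge.
From /m/ at 15 rightward: word edge.
From /m/ at 15 leftward: 14 /g/ blocks.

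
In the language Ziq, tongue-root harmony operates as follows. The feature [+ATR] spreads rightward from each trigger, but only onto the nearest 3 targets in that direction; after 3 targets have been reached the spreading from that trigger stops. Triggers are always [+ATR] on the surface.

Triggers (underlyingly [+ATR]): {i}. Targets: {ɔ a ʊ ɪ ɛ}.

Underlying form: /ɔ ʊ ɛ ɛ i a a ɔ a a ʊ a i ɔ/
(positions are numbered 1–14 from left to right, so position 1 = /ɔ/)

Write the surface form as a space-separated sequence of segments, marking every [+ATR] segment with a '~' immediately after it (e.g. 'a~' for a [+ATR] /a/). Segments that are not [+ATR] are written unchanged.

From /i/ at 5 rightward: 6 /a/ → [+ATR]; 7 /a/ → [+ATR]; 8 /ɔ/ → [+ATR]; bound reached.
From /i/ at 13 rightward: 14 /ɔ/ → [+ATR]; word edge.
Targets with no active source: positions 1 2 3 4 9 10 11 12 stay [-ATR].
[+ATR] positions on the surface: 5 6 7 8 13 14.

ɔ ʊ ɛ ɛ i~ a~ a~ ɔ~ a a ʊ a i~ ɔ~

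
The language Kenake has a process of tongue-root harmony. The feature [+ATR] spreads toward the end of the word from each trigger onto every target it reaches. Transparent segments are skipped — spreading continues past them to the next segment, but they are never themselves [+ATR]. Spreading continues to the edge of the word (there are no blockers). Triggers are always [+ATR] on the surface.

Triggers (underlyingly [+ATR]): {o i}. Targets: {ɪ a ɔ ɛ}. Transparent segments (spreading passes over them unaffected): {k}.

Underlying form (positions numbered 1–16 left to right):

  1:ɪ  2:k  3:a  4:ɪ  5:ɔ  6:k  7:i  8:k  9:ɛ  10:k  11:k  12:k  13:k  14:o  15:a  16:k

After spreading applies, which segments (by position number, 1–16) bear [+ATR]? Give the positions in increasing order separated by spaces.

7 9 14 15

From /i/ at 7 rightward: 8 /k/ transparent; 9 /ɛ/ → [+ATR]; 10 /k/ transparent; 11 /k/ transparent; 12 /k/ transparent; 13 /k/ transparent; 14 /o/ is itself a trigger — this domain ends here.
From /o/ at 14 rightward: 15 /a/ → [+ATR]; 16 /k/ transparent; word edge.
Targets with no active source: positions 1 3 4 5 stay [-ATR].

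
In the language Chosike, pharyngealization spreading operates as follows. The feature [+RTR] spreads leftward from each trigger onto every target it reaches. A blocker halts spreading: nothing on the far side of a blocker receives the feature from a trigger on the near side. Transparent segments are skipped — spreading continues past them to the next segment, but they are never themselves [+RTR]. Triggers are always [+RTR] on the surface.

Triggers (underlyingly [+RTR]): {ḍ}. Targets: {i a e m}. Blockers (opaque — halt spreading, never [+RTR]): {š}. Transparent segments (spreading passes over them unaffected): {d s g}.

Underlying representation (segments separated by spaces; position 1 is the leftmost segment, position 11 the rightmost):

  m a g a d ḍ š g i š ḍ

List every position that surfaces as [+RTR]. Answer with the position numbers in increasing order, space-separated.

From /ḍ/ at 6 leftward: 5 /d/ transparent; 4 /a/ → [+RTR]; 3 /g/ transparent; 2 /a/ → [+RTR]; 1 /m/ → [+RTR]; word edge.
From /ḍ/ at 11 leftward: 10 /š/ blocks.
Target with no active source: position 9 stays [-emphatic].

1 2 4 6 11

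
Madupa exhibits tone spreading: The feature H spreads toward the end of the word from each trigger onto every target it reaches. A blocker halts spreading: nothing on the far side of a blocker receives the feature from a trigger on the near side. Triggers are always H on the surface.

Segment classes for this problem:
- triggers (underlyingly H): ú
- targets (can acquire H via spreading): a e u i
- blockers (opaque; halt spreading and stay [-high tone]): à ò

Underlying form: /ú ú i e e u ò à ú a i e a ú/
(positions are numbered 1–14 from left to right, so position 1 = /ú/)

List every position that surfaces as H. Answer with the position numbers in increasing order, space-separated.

1 2 3 4 5 6 9 10 11 12 13 14

From /ú/ at 1 rightward: 2 /ú/ is itself a trigger — this domain ends here.
From /ú/ at 2 rightward: 3 /i/ → H; 4 /e/ → H; 5 /e/ → H; 6 /u/ → H; 7 /ò/ blocks.
From /ú/ at 9 rightward: 10 /a/ → H; 11 /i/ → H; 12 /e/ → H; 13 /a/ → H; 14 /ú/ is itself a trigger — this domain ends here.
From /ú/ at 14 rightward: word edge.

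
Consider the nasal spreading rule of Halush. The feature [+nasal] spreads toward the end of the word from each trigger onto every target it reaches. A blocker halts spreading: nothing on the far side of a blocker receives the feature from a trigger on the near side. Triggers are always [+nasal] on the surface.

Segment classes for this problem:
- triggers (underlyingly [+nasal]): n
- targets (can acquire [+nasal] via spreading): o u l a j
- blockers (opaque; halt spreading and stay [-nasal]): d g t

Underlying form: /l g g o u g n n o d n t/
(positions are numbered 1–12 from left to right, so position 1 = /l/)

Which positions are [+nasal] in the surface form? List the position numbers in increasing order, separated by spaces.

7 8 9 11

From /n/ at 7 rightward: 8 /n/ is itself a trigger — this domain ends here.
From /n/ at 8 rightward: 9 /o/ → [+nasal]; 10 /d/ blocks.
From /n/ at 11 rightward: 12 /t/ blocks.
Targets with no active source: positions 1 4 5 stay [-nasal].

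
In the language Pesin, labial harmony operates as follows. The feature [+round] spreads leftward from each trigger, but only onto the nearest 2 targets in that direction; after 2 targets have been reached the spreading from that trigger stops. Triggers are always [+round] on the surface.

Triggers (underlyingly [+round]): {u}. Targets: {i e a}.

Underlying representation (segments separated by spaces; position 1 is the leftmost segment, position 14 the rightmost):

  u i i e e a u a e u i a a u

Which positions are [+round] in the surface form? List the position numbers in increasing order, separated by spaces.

From /u/ at 1 leftward: word edge.
From /u/ at 7 leftward: 6 /a/ → [+round]; 5 /e/ → [+round]; bound reached.
From /u/ at 10 leftward: 9 /e/ → [+round]; 8 /a/ → [+round]; bound reached.
From /u/ at 14 leftward: 13 /a/ → [+round]; 12 /a/ → [+round]; bound reached.
Targets with no active source: positions 2 3 4 11 stay [-round].

1 5 6 7 8 9 10 12 13 14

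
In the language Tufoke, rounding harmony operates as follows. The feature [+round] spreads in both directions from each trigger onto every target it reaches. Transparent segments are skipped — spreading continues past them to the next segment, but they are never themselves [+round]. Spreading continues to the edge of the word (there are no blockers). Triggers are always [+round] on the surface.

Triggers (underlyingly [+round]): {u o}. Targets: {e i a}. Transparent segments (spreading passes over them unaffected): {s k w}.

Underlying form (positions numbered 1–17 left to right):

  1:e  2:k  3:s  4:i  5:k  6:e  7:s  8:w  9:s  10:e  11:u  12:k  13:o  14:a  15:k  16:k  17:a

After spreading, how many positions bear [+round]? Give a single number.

From /u/ at 11 rightward: 12 /k/ transparent; 13 /o/ is itself a trigger — this domain ends here.
From /u/ at 11 leftward: 10 /e/ → [+round]; 9 /s/ transparent; 8 /w/ transparent; 7 /s/ transparent; 6 /e/ → [+round]; 5 /k/ transparent; 4 /i/ → [+round]; 3 /s/ transparent; 2 /k/ transparent; 1 /e/ → [+round]; word edge.
From /o/ at 13 rightward: 14 /a/ → [+round]; 15 /k/ transparent; 16 /k/ transparent; 17 /a/ → [+round]; word edge.
From /o/ at 13 leftward: 12 /k/ transparent; 11 /u/ is itself a trigger — this domain ends here.
[+round] positions on the surface: 1 4 6 10 11 13 14 17.

8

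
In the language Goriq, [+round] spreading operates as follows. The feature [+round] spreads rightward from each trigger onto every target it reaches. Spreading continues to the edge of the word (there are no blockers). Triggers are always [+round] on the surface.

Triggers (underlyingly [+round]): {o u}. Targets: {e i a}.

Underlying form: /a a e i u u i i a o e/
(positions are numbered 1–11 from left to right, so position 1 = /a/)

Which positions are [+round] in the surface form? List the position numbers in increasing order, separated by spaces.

5 6 7 8 9 10 11

From /u/ at 5 rightward: 6 /u/ is itself a trigger — this domain ends here.
From /u/ at 6 rightward: 7 /i/ → [+round]; 8 /i/ → [+round]; 9 /a/ → [+round]; 10 /o/ is itself a trigger — this domain ends here.
From /o/ at 10 rightward: 11 /e/ → [+round]; word edge.
Targets with no active source: positions 1 2 3 4 stay [-round].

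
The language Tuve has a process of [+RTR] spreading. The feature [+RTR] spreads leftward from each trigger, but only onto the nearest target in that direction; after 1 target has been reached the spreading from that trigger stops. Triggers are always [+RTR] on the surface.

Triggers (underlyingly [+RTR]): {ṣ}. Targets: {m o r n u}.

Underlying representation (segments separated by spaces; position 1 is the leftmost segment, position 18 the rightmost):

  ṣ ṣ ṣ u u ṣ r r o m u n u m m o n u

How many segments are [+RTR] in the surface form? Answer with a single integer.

From /ṣ/ at 1 leftward: word edge.
From /ṣ/ at 2 leftward: 1 /ṣ/ is itself a trigger — this domain ends here.
From /ṣ/ at 3 leftward: 2 /ṣ/ is itself a trigger — this domain ends here.
From /ṣ/ at 6 leftward: 5 /u/ → [+RTR]; bound reached.
Targets with no active source: positions 4 7 8 9 10 11 12 13 14 15 16 17 18 stay [-emphatic].
[+RTR] positions on the surface: 1 2 3 5 6.

5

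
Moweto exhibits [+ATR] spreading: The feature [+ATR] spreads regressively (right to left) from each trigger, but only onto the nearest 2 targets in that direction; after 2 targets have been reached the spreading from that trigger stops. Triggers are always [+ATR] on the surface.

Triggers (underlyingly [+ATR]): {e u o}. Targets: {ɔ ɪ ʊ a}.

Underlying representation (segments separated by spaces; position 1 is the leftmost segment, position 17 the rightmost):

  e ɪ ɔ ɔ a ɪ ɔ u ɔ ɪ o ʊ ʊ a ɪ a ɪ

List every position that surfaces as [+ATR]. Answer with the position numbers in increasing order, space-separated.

1 6 7 8 9 10 11

From /e/ at 1 leftward: word edge.
From /u/ at 8 leftward: 7 /ɔ/ → [+ATR]; 6 /ɪ/ → [+ATR]; bound reached.
From /o/ at 11 leftward: 10 /ɪ/ → [+ATR]; 9 /ɔ/ → [+ATR]; bound reached.
Targets with no active source: positions 2 3 4 5 12 13 14 15 16 17 stay [-ATR].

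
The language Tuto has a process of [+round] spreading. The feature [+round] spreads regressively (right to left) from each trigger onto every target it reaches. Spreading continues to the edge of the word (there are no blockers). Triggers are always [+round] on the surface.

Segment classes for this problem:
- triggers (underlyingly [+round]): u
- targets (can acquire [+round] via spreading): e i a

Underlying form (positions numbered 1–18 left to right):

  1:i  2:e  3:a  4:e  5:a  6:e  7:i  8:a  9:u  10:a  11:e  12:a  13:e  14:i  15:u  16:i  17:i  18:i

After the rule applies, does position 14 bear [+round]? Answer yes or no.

yes

From /u/ at 9 leftward: 8 /a/ → [+round]; 7 /i/ → [+round]; 6 /e/ → [+round]; 5 /a/ → [+round]; 4 /e/ → [+round]; 3 /a/ → [+round]; 2 /e/ → [+round]; 1 /i/ → [+round]; word edge.
From /u/ at 15 leftward: 14 /i/ → [+round]; 13 /e/ → [+round]; 12 /a/ → [+round]; 11 /e/ → [+round]; 10 /a/ → [+round]; 9 /u/ is itself a trigger — this domain ends here.
Targets with no active source: positions 16 17 18 stay [-round].
[+round] positions on the surface: 1 2 3 4 5 6 7 8 9 10 11 12 13 14 15.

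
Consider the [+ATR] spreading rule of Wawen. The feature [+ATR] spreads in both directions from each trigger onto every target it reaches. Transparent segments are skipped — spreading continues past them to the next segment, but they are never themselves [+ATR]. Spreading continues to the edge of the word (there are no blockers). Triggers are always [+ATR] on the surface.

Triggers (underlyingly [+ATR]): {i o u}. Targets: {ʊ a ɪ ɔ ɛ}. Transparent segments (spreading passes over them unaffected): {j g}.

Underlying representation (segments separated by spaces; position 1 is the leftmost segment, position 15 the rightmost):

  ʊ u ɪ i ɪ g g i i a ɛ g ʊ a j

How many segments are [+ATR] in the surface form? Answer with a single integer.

From /u/ at 2 rightward: 3 /ɪ/ → [+ATR]; 4 /i/ is itself a trigger — this domain ends here.
From /u/ at 2 leftward: 1 /ʊ/ → [+ATR]; word edge.
From /i/ at 4 rightward: 5 /ɪ/ → [+ATR]; 6 /g/ transparent; 7 /g/ transparent; 8 /i/ is itself a trigger — this domain ends here.
From /i/ at 4 leftward: 3 /ɪ/ → [+ATR]; 2 /u/ is itself a trigger — this domain ends here.
From /i/ at 8 rightward: 9 /i/ is itself a trigger — this domain ends here.
From /i/ at 8 leftward: 7 /g/ transparent; 6 /g/ transparent; 5 /ɪ/ → [+ATR]; 4 /i/ is itself a trigger — this domain ends here.
From /i/ at 9 rightward: 10 /a/ → [+ATR]; 11 /ɛ/ → [+ATR]; 12 /g/ transparent; 13 /ʊ/ → [+ATR]; 14 /a/ → [+ATR]; 15 /j/ transparent; word edge.
From /i/ at 9 leftward: 8 /i/ is itself a trigger — this domain ends here.
[+ATR] positions on the surface: 1 2 3 4 5 8 9 10 11 13 14.

11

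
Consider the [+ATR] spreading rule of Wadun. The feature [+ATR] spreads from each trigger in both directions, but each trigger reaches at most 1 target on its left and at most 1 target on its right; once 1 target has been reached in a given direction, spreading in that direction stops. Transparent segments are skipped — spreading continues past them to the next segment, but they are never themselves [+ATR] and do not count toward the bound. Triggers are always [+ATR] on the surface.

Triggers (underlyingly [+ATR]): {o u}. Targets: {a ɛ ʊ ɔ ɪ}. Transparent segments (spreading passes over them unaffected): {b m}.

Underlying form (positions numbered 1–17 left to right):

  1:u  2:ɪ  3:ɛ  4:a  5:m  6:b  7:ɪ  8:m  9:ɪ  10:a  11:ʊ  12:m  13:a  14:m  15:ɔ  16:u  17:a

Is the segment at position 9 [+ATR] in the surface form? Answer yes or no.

From /u/ at 1 rightward: 2 /ɪ/ → [+ATR]; bound reached.
From /u/ at 1 leftward: word edge.
From /u/ at 16 rightward: 17 /a/ → [+ATR]; bound reached.
From /u/ at 16 leftward: 15 /ɔ/ → [+ATR]; bound reached.
Targets with no active source: positions 3 4 7 9 10 11 13 stay [-ATR].
[+ATR] positions on the surface: 1 2 15 16 17.

no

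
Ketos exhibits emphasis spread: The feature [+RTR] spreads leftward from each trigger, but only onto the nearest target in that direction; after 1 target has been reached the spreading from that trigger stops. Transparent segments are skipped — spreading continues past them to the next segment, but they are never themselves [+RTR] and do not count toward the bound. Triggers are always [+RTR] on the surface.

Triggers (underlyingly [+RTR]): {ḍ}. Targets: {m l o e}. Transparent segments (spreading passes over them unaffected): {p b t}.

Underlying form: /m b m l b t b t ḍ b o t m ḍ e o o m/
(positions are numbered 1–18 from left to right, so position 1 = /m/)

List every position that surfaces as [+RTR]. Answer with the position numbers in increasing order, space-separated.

4 9 13 14

From /ḍ/ at 9 leftward: 8 /t/ transparent; 7 /b/ transparent; 6 /t/ transparent; 5 /b/ transparent; 4 /l/ → [+RTR]; bound reached.
From /ḍ/ at 14 leftward: 13 /m/ → [+RTR]; bound reached.
Targets with no active source: positions 1 3 11 15 16 17 18 stay [-emphatic].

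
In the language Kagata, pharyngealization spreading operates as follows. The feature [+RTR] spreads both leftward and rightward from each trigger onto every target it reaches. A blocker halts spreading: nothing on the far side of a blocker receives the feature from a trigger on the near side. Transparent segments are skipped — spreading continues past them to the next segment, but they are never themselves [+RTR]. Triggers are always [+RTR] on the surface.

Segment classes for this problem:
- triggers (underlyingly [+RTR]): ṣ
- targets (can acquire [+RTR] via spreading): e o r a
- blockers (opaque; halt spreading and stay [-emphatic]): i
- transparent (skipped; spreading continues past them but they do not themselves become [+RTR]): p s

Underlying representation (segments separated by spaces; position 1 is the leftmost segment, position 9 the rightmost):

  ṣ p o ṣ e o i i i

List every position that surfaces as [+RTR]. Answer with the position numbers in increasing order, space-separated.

From /ṣ/ at 1 rightward: 2 /p/ transparent; 3 /o/ → [+RTR]; 4 /ṣ/ is itself a trigger — this domain ends here.
From /ṣ/ at 1 leftward: word edge.
From /ṣ/ at 4 rightward: 5 /e/ → [+RTR]; 6 /o/ → [+RTR]; 7 /i/ blocks.
From /ṣ/ at 4 leftward: 3 /o/ → [+RTR]; 2 /p/ transparent; 1 /ṣ/ is itself a trigger — this domain ends here.

1 3 4 5 6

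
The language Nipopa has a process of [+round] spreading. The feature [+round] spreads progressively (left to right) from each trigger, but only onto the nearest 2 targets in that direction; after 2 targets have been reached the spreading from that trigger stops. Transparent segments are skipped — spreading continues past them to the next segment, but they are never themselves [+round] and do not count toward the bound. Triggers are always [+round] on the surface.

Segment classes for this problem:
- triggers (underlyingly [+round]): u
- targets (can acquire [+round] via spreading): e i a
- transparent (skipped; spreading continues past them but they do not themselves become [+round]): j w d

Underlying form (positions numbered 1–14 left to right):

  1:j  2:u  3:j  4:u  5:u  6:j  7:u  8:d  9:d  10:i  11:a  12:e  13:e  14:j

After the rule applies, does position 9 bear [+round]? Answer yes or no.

From /u/ at 2 rightward: 3 /j/ transparent; 4 /u/ is itself a trigger — this domain ends here.
From /u/ at 4 rightward: 5 /u/ is itself a trigger — this domain ends here.
From /u/ at 5 rightward: 6 /j/ transparent; 7 /u/ is itself a trigger — this domain ends here.
From /u/ at 7 rightward: 8 /d/ transparent; 9 /d/ transparent; 10 /i/ → [+round]; 11 /a/ → [+round]; bound reached.
Targets with no active source: positions 12 13 stay [-round].
[+round] positions on the surface: 2 4 5 7 10 11.

no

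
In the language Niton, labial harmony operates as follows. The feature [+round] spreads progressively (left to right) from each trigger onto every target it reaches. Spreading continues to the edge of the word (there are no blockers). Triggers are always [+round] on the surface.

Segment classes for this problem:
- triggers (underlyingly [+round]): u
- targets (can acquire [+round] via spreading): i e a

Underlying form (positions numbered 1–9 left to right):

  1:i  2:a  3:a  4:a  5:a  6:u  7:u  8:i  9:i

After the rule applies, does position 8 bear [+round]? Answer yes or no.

yes

From /u/ at 6 rightward: 7 /u/ is itself a trigger — this domain ends here.
From /u/ at 7 rightward: 8 /i/ → [+round]; 9 /i/ → [+round]; word edge.
Targets with no active source: positions 1 2 3 4 5 stay [-round].
[+round] positions on the surface: 6 7 8 9.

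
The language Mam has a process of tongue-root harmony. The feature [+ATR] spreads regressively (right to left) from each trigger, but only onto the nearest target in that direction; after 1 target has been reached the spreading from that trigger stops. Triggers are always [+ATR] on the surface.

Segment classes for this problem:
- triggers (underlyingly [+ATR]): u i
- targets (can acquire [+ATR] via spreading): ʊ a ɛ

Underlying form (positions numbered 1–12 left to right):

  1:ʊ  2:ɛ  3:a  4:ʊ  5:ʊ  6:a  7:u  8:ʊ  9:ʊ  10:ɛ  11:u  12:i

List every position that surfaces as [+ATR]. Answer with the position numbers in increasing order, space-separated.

6 7 10 11 12

From /u/ at 7 leftward: 6 /a/ → [+ATR]; bound reached.
From /u/ at 11 leftward: 10 /ɛ/ → [+ATR]; bound reached.
From /i/ at 12 leftward: 11 /u/ is itself a trigger — this domain ends here.
Targets with no active source: positions 1 2 3 4 5 8 9 stay [-ATR].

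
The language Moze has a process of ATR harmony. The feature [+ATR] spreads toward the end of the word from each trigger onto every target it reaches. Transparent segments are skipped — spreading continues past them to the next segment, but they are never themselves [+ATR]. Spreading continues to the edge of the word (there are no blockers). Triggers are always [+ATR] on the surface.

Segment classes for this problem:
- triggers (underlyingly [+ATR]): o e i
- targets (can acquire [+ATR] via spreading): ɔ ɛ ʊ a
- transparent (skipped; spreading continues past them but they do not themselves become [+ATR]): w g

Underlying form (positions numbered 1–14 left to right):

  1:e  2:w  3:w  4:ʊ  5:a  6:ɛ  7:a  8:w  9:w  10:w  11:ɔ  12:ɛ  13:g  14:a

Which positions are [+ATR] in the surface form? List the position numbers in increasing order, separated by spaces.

From /e/ at 1 rightward: 2 /w/ transparent; 3 /w/ transparent; 4 /ʊ/ → [+ATR]; 5 /a/ → [+ATR]; 6 /ɛ/ → [+ATR]; 7 /a/ → [+ATR]; 8 /w/ transparent; 9 /w/ transparent; 10 /w/ transparent; 11 /ɔ/ → [+ATR]; 12 /ɛ/ → [+ATR]; 13 /g/ transparent; 14 /a/ → [+ATR]; word edge.

1 4 5 6 7 11 12 14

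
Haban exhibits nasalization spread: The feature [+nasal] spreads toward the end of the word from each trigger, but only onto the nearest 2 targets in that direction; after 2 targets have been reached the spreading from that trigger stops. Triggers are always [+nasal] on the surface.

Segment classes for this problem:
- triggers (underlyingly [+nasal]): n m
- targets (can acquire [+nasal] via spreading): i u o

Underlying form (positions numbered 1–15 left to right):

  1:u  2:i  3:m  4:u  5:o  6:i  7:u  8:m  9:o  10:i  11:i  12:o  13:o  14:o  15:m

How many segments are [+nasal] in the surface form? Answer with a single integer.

7

From /m/ at 3 rightward: 4 /u/ → [+nasal]; 5 /o/ → [+nasal]; bound reached.
From /m/ at 8 rightward: 9 /o/ → [+nasal]; 10 /i/ → [+nasal]; bound reached.
From /m/ at 15 rightward: word edge.
Targets with no active source: positions 1 2 6 7 11 12 13 14 stay [-nasal].
[+nasal] positions on the surface: 3 4 5 8 9 10 15.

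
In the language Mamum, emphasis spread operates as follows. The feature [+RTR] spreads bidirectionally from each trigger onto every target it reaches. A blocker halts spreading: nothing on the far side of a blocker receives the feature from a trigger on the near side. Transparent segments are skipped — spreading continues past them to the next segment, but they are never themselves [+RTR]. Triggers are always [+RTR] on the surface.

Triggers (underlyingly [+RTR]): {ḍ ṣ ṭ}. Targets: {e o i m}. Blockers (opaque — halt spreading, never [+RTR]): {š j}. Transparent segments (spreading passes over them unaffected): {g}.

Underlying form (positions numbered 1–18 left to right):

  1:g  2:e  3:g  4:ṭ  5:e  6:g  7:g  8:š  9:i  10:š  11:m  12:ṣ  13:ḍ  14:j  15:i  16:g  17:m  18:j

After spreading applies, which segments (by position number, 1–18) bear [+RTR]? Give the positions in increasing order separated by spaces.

2 4 5 11 12 13

From /ṭ/ at 4 rightward: 5 /e/ → [+RTR]; 6 /g/ transparent; 7 /g/ transparent; 8 /š/ blocks.
From /ṭ/ at 4 leftward: 3 /g/ transparent; 2 /e/ → [+RTR]; 1 /g/ transparent; word edge.
From /ṣ/ at 12 rightward: 13 /ḍ/ is itself a trigger — this domain ends here.
From /ṣ/ at 12 leftward: 11 /m/ → [+RTR]; 10 /š/ blocks.
From /ḍ/ at 13 rightward: 14 /j/ blocks.
From /ḍ/ at 13 leftward: 12 /ṣ/ is itself a trigger — this domain ends here.
Targets with no active source: positions 9 15 17 stay [-emphatic].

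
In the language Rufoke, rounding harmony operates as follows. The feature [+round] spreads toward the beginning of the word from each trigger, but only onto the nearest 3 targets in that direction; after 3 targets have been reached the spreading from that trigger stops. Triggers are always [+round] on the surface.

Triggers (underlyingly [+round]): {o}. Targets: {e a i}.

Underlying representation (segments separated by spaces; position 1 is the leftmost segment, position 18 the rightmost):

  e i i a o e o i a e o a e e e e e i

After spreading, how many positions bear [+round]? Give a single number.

10

From /o/ at 5 leftward: 4 /a/ → [+round]; 3 /i/ → [+round]; 2 /i/ → [+round]; bound reached.
From /o/ at 7 leftward: 6 /e/ → [+round]; 5 /o/ is itself a trigger — this domain ends here.
From /o/ at 11 leftward: 10 /e/ → [+round]; 9 /a/ → [+round]; 8 /i/ → [+round]; bound reached.
Targets with no active source: positions 1 12 13 14 15 16 17 18 stay [-round].
[+round] positions on the surface: 2 3 4 5 6 7 8 9 10 11.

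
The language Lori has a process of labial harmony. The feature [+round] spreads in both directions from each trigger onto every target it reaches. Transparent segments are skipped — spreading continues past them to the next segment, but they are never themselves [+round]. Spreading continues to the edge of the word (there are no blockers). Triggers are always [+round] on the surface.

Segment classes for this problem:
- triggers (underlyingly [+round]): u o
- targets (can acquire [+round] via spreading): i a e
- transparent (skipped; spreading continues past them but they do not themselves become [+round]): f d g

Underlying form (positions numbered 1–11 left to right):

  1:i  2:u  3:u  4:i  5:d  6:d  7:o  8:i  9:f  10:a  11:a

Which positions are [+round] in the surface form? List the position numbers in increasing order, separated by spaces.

1 2 3 4 7 8 10 11

From /u/ at 2 rightward: 3 /u/ is itself a trigger — this domain ends here.
From /u/ at 2 leftward: 1 /i/ → [+round]; word edge.
From /u/ at 3 rightward: 4 /i/ → [+round]; 5 /d/ transparent; 6 /d/ transparent; 7 /o/ is itself a trigger — this domain ends here.
From /u/ at 3 leftward: 2 /u/ is itself a trigger — this domain ends here.
From /o/ at 7 rightward: 8 /i/ → [+round]; 9 /f/ transparent; 10 /a/ → [+round]; 11 /a/ → [+round]; word edge.
From /o/ at 7 leftward: 6 /d/ transparent; 5 /d/ transparent; 4 /i/ → [+round]; 3 /u/ is itself a trigger — this domain ends here.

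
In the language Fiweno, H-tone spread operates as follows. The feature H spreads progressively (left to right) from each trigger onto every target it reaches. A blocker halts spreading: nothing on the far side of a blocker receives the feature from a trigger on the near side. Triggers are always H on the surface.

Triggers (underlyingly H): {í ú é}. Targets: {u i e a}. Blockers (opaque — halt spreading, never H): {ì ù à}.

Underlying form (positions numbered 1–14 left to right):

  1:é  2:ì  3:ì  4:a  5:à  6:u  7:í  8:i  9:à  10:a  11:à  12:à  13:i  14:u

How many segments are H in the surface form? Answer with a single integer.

From /é/ at 1 rightward: 2 /ì/ blocks.
From /í/ at 7 rightward: 8 /i/ → H; 9 /à/ blocks.
Targets with no active source: positions 4 6 10 13 14 stay [-high tone].
H positions on the surface: 1 7 8.

3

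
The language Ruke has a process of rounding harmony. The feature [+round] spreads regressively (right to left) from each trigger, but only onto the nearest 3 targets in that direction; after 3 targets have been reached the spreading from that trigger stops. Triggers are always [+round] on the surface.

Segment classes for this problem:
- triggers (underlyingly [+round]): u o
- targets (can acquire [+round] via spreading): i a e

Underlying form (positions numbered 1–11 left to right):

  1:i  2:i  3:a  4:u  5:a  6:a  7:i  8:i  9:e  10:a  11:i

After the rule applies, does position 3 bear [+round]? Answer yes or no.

yes

From /u/ at 4 leftward: 3 /a/ → [+round]; 2 /i/ → [+round]; 1 /i/ → [+round]; bound reached.
Targets with no active source: positions 5 6 7 8 9 10 11 stay [-round].
[+round] positions on the surface: 1 2 3 4.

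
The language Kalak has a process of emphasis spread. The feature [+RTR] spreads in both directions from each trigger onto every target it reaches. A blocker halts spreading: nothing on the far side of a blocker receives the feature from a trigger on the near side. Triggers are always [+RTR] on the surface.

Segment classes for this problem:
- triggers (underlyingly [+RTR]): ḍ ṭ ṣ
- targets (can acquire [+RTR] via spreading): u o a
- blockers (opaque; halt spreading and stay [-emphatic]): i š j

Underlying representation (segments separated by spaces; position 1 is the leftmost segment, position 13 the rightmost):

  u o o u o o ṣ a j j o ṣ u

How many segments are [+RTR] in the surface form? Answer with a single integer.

From /ṣ/ at 7 rightward: 8 /a/ → [+RTR]; 9 /j/ blocks.
From /ṣ/ at 7 leftward: 6 /o/ → [+RTR]; 5 /o/ → [+RTR]; 4 /u/ → [+RTR]; 3 /o/ → [+RTR]; 2 /o/ → [+RTR]; 1 /u/ → [+RTR]; word edge.
From /ṣ/ at 12 rightward: 13 /u/ → [+RTR]; word edge.
From /ṣ/ at 12 leftward: 11 /o/ → [+RTR]; 10 /j/ blocks.
[+RTR] positions on the surface: 1 2 3 4 5 6 7 8 11 12 13.

11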